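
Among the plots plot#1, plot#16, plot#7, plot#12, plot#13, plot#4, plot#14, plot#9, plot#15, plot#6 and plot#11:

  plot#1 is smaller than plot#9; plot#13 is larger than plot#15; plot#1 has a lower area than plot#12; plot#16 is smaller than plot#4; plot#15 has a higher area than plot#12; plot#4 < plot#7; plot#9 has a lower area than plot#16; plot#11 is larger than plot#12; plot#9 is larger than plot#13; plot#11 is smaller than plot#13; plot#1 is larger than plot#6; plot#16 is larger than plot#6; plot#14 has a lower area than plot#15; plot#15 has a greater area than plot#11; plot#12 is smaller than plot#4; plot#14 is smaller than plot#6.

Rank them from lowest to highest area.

Nothing is placed below plot#14, so it is least; from there plot#14 < plot#6; plot#6 < plot#1; plot#1 < plot#12; plot#12 < plot#11; plot#11 < plot#15; plot#15 < plot#13; plot#13 < plot#9; plot#9 < plot#16; plot#16 < plot#4; plot#4 < plot#7, each given directly.

plot#14 < plot#6 < plot#1 < plot#12 < plot#11 < plot#15 < plot#13 < plot#9 < plot#16 < plot#4 < plot#7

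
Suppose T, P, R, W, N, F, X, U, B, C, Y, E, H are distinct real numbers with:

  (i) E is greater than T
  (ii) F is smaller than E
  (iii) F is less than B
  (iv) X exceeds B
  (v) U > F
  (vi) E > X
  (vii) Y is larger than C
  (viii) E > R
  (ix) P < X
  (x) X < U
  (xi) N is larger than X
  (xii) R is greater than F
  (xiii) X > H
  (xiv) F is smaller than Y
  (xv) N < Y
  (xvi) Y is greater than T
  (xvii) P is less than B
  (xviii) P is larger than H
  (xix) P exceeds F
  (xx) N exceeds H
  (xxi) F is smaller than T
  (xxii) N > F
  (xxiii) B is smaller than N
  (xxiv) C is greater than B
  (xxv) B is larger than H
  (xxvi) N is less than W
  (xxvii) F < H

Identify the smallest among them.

Chaining upward from F: directly above it, H, P, B, T, R, N, U, E, Y; then X, C, W.
That covers every other element, and nothing is given below F, so F is the smallest.

F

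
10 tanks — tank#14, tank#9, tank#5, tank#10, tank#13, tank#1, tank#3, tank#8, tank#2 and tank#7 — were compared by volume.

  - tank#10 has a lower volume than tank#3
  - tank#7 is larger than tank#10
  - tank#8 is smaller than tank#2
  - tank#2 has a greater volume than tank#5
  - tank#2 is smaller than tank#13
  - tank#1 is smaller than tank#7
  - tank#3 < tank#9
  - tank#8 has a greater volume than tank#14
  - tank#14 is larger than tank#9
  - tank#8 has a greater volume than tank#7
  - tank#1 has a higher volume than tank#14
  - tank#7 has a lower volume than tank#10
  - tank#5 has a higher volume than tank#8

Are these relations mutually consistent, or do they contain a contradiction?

inconsistent

Chaining the given relations yields tank#10 < tank#3 < tank#9 < tank#14 < tank#1 < tank#7, so tank#10 < tank#7. But one relation states tank#7 < tank#10. These cannot both hold.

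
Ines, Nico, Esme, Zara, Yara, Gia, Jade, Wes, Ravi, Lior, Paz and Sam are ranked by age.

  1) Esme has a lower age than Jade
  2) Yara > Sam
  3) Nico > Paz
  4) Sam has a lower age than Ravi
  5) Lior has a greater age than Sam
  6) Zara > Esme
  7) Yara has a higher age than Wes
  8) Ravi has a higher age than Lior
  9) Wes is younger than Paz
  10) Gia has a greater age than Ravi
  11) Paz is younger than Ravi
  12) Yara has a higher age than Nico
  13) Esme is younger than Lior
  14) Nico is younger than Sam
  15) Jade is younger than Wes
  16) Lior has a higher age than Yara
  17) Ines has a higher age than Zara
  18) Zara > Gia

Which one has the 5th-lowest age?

Nico

Piecing the relations together gives one ordering: Esme < Jade < Wes < Paz < Nico < Sam < Yara < Lior < Ravi < Gia < Zara < Ines.
The 5th smallest is Nico.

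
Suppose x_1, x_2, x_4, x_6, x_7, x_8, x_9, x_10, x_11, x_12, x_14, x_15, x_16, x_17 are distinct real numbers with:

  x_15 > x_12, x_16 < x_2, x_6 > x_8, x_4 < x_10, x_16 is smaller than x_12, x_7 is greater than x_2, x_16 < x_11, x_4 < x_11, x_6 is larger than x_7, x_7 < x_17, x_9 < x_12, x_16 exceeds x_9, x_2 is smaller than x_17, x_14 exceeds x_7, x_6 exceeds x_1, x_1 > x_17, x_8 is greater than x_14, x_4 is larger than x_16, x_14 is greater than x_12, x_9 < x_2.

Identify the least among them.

x_9

x_16 is not least since x_9 < x_16; x_4 is not least since x_16 < x_4; x_10 is not least since x_4 < x_10; x_2 is not least since x_9 < x_2; x_7 is not least since x_2 < x_7; x_17 is not least since x_2 < x_17; x_12 is not least since x_9 < x_12; x_11 is not least since x_4 < x_11; x_14 is not least since x_7 < x_14; x_1 is not least since x_17 < x_1; x_8 is not least since x_14 < x_8; x_15 is not least since x_12 < x_15; x_6 is not least since x_7 < x_6.
Only x_9 has nothing below it, so x_9 is the least.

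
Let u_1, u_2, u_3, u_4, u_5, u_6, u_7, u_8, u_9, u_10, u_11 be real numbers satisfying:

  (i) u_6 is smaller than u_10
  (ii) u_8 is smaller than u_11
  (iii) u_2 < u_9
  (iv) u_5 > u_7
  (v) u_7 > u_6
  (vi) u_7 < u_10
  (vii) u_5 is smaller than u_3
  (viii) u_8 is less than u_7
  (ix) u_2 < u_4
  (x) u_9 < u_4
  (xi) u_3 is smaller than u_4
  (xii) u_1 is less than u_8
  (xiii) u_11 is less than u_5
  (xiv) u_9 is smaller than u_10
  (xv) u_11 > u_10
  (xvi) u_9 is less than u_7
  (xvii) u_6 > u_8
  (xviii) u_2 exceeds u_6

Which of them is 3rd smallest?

u_6

Piecing the relations together gives one ordering: u_1 < u_8 < u_6 < u_2 < u_9 < u_7 < u_10 < u_11 < u_5 < u_3 < u_4.
The 3rd smallest is u_6.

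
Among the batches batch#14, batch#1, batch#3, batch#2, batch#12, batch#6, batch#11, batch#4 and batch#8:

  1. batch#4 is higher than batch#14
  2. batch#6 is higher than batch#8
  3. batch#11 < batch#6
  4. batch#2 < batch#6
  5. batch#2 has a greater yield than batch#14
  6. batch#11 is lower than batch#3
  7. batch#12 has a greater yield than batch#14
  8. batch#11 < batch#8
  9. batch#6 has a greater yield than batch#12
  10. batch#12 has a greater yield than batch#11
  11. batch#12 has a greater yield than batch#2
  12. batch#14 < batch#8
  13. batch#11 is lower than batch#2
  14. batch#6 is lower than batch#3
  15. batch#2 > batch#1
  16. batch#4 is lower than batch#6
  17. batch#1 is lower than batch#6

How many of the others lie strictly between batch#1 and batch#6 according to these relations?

The relations place batch#1 below batch#6. An element lies strictly between them when it is forced above batch#1 and also forced below batch#6.
Above batch#1: {batch#2, batch#12, batch#3}. Below batch#6: {batch#11, batch#14, batch#4, batch#2, batch#12, batch#8}.
Intersection: {batch#2, batch#12} — 2.

2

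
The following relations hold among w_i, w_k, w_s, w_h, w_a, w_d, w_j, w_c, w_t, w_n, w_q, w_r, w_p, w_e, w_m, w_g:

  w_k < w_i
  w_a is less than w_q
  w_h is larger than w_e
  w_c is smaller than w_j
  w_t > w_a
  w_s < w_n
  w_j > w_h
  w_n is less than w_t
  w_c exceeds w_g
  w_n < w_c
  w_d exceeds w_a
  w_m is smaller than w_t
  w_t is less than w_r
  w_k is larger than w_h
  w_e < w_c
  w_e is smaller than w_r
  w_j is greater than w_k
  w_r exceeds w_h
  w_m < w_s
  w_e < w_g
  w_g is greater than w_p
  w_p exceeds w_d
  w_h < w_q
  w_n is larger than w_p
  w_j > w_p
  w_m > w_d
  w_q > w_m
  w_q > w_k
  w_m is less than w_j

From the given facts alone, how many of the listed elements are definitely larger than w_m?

7

Directly above w_m: w_s, w_t, w_j, w_q.
One step further: w_n, w_r (6 so far).
One step further: w_c (7 so far).
Nothing else is reachable above w_m; 7 in all.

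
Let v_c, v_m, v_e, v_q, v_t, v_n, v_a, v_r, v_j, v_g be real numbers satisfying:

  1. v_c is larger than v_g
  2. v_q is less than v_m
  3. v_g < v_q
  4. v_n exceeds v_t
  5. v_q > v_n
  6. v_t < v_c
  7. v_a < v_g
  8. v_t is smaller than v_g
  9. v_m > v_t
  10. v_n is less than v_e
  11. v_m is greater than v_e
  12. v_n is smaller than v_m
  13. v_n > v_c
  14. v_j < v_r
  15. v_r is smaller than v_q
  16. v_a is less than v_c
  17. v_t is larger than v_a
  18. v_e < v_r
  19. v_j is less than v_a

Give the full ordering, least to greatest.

v_j < v_a < v_t < v_g < v_c < v_n < v_e < v_r < v_q < v_m

Nothing is placed below v_j, so it is least; from there v_j < v_a; v_a < v_t; v_t < v_g; v_g < v_c; v_c < v_n; v_n < v_e; v_e < v_r; v_r < v_q; v_q < v_m, each given directly.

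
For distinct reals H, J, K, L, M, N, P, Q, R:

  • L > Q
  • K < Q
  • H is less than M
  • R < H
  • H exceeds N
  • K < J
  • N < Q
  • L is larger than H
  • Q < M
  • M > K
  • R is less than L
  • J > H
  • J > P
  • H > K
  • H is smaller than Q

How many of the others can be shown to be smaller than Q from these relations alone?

From Q the given relations immediately reach K, N, H.
From those, R — 4 in total.
Nothing else is reachable below Q; 4 in all.

4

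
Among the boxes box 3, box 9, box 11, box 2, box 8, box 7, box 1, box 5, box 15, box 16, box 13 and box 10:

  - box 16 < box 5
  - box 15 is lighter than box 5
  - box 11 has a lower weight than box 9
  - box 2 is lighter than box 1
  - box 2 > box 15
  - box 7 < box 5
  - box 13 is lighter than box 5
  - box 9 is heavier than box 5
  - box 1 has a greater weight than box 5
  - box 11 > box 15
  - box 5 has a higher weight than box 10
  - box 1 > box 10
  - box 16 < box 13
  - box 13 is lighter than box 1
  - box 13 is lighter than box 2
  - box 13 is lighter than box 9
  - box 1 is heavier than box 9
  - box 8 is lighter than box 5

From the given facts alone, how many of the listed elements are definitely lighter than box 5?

6

The elements the relations force below box 5 are box 7, box 15, box 16, box 13, box 10, box 8 — no chain reaches any other.
That is 6.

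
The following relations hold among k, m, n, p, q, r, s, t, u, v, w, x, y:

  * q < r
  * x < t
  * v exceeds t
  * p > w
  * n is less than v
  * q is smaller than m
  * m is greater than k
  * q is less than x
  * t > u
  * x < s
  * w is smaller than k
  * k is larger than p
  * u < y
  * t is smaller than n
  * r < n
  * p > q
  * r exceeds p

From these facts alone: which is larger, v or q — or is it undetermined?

v

The relevant relations are q < x; x < t; t < n; n < v.
Together: q < x < t < n < v.
So v is larger.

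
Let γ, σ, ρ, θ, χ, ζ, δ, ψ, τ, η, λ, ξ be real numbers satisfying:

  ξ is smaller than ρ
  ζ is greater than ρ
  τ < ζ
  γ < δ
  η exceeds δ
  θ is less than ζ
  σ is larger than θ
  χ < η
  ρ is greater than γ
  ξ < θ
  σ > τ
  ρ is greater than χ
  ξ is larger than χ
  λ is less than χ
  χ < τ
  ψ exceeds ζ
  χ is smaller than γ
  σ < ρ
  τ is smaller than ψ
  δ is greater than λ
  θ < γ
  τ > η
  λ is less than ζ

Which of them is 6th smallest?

δ

Piecing the relations together gives one ordering: λ < χ < ξ < θ < γ < δ < η < τ < σ < ρ < ζ < ψ.
The 6th smallest is δ.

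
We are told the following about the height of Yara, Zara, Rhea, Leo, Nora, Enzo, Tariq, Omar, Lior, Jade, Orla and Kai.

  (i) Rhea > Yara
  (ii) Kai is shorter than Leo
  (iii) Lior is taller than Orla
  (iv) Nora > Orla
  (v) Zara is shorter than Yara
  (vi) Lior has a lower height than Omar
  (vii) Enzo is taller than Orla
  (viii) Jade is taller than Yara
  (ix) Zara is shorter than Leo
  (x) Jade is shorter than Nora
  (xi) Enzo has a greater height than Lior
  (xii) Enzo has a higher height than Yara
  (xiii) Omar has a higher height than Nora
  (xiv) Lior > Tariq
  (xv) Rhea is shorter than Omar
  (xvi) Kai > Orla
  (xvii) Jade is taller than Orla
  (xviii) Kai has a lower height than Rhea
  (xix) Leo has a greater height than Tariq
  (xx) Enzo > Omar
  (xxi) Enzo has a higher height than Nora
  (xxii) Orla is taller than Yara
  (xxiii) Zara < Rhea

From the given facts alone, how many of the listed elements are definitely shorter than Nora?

4

Directly below Nora: Orla, Jade.
One step further: Yara (3 so far).
One step further: Zara (4 so far).
Nothing else is reachable below Nora; 4 in all.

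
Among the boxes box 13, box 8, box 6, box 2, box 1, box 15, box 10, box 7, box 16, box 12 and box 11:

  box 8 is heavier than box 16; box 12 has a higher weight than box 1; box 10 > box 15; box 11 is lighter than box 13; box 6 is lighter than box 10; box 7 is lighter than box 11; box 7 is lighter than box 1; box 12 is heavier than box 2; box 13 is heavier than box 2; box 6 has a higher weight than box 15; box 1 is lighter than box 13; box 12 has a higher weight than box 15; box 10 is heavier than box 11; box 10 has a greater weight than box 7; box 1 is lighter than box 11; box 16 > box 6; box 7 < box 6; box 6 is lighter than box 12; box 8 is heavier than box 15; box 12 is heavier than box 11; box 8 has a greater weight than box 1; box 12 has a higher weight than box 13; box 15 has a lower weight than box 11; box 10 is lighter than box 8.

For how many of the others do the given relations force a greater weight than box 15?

7

Directly above box 15: box 6, box 11, box 10, box 12, box 8.
One step further: box 16, box 13 (7 so far).
Nothing else is reachable above box 15; 7 in all.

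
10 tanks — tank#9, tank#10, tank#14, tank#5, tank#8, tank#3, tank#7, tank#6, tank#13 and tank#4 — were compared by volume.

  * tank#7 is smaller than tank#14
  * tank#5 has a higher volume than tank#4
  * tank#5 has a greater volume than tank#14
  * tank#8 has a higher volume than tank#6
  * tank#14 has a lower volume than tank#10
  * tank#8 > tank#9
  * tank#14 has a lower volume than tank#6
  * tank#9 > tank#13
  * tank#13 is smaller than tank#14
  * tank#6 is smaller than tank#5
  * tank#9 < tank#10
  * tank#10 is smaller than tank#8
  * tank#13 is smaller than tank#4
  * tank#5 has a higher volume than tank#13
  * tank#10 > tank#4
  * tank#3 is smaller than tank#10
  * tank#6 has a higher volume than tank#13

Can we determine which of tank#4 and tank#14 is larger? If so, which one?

Following every chain through tank#14: above tank#14 we get tank#6, tank#5, tank#10, tank#8; below tank#14 we get tank#13, tank#7.
tank#4 is not reached, and no chain runs the other way from tank#4 to tank#14.
So the given relations leave the order of tank#14 and tank#4 undetermined.

undetermined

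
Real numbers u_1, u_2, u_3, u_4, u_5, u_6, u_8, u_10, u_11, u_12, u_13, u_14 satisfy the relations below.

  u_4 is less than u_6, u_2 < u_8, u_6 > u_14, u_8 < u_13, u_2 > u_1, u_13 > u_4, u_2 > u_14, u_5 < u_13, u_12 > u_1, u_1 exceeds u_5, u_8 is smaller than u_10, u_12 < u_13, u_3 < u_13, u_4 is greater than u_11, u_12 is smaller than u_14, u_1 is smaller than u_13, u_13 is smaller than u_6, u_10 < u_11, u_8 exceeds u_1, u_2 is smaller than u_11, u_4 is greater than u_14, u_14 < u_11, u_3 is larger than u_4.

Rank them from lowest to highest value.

Nothing is placed below u_5, so it is least; from there u_5 < u_1; u_1 < u_12; u_12 < u_14; u_14 < u_2; u_2 < u_8; u_8 < u_10; u_10 < u_11; u_11 < u_4; u_4 < u_3; u_3 < u_13; u_13 < u_6, each given directly.

u_5 < u_1 < u_12 < u_14 < u_2 < u_8 < u_10 < u_11 < u_4 < u_3 < u_13 < u_6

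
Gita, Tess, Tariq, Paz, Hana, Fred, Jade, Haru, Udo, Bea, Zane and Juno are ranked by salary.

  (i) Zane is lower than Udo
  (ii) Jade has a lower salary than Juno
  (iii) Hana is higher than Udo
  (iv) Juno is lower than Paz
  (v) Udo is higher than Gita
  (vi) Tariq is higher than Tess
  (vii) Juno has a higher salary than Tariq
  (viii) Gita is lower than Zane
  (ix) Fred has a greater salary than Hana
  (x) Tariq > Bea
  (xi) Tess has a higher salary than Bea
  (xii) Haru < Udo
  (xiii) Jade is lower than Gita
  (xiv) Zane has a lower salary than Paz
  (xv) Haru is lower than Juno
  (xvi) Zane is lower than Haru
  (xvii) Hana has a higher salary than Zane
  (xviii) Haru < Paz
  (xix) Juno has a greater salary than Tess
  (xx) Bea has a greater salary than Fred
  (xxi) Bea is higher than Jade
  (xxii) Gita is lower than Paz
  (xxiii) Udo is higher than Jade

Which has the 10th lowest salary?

Chaining the given pairs: Jade < Gita < Zane < Haru < Udo < Hana < Fred < Bea < Tess < Tariq < Juno < Paz.
The 10th smallest is Tariq.

Tariq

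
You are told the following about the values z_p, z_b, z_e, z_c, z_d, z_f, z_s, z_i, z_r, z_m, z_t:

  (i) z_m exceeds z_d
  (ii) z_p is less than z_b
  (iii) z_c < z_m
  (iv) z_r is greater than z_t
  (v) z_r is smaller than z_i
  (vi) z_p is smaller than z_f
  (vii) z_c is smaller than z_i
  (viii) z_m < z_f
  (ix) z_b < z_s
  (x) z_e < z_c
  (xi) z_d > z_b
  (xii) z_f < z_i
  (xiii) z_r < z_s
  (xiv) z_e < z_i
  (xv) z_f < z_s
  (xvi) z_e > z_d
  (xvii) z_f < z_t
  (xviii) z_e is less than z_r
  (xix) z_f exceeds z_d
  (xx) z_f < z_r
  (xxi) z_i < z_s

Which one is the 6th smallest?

Piecing the relations together gives one ordering: z_p < z_b < z_d < z_e < z_c < z_m < z_f < z_t < z_r < z_i < z_s.
Counting 6 from the smallest end gives z_m.

z_m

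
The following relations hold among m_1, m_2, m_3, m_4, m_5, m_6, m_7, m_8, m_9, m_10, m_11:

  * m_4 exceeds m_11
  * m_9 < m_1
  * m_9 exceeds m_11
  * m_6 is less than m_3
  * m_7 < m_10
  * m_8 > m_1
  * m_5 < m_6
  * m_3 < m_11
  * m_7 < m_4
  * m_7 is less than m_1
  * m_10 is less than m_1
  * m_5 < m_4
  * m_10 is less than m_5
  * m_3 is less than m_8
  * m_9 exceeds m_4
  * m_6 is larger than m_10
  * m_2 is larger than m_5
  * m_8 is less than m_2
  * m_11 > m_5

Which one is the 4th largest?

Chaining the given pairs: m_7 < m_10 < m_5 < m_6 < m_3 < m_11 < m_4 < m_9 < m_1 < m_8 < m_2.
The 4th largest is m_9.

m_9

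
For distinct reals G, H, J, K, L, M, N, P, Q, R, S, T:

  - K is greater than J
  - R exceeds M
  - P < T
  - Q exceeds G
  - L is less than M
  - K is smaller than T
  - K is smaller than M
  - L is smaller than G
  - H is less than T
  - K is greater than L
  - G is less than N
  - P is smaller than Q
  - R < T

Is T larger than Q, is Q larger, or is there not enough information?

undetermined

Following every chain through Q: below Q we get L, G, P.
T is not reached, and no chain runs the other way from T to Q.
So the given relations leave the order of Q and T undetermined.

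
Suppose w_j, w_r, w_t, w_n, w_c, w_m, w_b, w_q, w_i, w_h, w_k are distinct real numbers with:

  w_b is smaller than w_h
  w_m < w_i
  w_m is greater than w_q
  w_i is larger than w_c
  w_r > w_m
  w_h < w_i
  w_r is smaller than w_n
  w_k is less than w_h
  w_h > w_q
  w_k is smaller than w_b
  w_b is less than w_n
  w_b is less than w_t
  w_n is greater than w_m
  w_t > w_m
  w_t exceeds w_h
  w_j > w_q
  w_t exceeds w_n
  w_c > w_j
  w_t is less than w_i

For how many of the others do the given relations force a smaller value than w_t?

The elements the relations force below w_t are w_q, w_k, w_m, w_b, w_h, w_r, w_n — no chain reaches any other.
That is 7.

7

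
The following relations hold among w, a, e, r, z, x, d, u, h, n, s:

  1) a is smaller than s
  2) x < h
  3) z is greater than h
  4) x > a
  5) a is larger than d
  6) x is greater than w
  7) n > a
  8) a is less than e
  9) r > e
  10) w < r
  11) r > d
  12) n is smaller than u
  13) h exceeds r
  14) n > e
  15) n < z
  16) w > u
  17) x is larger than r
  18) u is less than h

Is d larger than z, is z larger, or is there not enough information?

d < a < e < n < u < w < x < h < z, by transitivity through a, e, n, u, w, x, h.
So z is larger.

z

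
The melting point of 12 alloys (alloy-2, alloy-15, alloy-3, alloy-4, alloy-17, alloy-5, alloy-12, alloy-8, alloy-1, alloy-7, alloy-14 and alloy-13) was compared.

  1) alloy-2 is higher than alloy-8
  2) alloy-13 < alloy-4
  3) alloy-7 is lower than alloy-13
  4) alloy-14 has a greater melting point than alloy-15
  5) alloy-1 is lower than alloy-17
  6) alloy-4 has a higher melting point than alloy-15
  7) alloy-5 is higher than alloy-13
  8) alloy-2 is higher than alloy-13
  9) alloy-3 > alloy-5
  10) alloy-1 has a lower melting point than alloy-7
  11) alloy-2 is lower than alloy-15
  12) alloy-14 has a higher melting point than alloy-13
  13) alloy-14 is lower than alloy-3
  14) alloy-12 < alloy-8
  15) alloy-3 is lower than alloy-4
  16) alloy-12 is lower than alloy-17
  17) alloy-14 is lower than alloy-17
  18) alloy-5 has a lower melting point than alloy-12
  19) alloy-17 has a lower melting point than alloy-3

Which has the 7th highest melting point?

alloy-8

Piecing the relations together gives one ordering: alloy-1 < alloy-7 < alloy-13 < alloy-5 < alloy-12 < alloy-8 < alloy-2 < alloy-15 < alloy-14 < alloy-17 < alloy-3 < alloy-4.
Counting 7 from the largest end gives alloy-8.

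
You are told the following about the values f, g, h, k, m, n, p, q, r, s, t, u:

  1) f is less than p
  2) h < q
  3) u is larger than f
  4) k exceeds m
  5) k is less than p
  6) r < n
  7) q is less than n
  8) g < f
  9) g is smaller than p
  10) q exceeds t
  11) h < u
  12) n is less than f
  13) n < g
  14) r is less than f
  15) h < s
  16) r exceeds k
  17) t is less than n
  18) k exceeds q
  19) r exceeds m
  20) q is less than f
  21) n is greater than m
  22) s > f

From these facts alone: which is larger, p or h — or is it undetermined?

p

h < q < k < r < n < g < f < p, by transitivity through q, k, r, n, g, f.
So p is larger.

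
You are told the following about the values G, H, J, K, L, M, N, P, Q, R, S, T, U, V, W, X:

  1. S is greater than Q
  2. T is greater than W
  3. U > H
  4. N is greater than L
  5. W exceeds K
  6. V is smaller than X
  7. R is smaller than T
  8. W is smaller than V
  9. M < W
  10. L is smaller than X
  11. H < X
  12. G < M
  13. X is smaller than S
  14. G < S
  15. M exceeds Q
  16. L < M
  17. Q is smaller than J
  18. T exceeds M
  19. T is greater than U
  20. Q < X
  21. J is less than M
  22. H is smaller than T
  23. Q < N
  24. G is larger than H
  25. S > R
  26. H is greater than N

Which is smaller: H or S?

H

Link the given pairs in sequence: H < G; G < M; M < W; W < V; V < X; X < S.
Chaining these gives H < G < M < W < V < X < S.
So H < S; H is the smaller of the two.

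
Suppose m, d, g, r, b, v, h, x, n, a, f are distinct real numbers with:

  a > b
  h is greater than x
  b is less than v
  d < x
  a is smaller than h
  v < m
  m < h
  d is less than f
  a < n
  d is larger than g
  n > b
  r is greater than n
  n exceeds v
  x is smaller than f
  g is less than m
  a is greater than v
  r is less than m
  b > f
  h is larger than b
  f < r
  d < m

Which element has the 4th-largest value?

Piecing the relations together gives one ordering: g < d < x < f < b < v < a < n < r < m < h.
Counting 4 from the largest end gives n.

n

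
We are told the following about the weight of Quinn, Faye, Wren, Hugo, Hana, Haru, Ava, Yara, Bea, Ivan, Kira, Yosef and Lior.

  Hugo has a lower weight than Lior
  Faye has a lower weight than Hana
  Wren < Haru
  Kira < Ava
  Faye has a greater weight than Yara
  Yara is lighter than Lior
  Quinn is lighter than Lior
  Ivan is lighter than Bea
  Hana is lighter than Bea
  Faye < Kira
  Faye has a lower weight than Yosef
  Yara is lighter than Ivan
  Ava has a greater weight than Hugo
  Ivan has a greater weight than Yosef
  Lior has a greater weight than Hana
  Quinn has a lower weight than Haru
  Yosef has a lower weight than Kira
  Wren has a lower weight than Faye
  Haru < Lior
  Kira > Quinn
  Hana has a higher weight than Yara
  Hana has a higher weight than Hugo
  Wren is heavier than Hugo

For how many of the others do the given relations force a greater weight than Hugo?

10

The elements the relations force above Hugo are Wren, Faye, Hana, Yosef, Ivan, Haru, Bea, Kira, Lior, Ava — no chain reaches any other.
That is 10.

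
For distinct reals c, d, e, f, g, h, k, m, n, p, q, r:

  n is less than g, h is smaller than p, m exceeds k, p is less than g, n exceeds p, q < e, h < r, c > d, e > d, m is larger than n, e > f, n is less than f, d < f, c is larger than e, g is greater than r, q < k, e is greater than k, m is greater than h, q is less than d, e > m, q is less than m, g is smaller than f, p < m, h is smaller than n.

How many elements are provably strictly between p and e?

4

The relations place p below e. An element lies strictly between them when it is forced above p and also forced below e.
Above p: {n, m, g, f, c}. Below e: {q, k, h, n, r, m, d, g, f}.
Intersection: {n, m, g, f} — 4.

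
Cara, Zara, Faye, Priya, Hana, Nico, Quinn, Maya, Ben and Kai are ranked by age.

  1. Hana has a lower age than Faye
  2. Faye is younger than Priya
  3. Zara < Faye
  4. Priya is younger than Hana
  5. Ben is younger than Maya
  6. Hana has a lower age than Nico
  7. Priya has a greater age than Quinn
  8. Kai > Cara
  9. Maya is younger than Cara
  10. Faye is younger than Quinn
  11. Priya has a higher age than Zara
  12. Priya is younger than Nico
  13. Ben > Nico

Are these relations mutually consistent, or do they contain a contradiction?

Chaining the given relations yields Faye < Quinn < Priya < Hana, so Faye < Hana. But one relation states Hana < Faye. These cannot both hold.

inconsistent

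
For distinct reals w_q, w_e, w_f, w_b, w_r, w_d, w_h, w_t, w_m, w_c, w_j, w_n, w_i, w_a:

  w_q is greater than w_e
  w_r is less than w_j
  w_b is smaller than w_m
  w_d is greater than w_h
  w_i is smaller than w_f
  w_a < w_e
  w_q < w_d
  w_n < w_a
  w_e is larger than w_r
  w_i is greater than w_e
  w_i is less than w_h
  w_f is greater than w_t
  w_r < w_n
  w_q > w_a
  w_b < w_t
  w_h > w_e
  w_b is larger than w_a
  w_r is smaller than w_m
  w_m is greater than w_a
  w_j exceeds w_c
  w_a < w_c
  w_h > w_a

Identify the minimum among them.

w_r

w_n is not least since w_r < w_n; w_a is not least since w_n < w_a; w_b is not least since w_a < w_b; w_c is not least since w_a < w_c; w_e is not least since w_r < w_e; w_t is not least since w_b < w_t; w_i is not least since w_e < w_i; w_h is not least since w_a < w_h; w_q is not least since w_e < w_q; w_d is not least since w_q < w_d; w_f is not least since w_t < w_f; w_m is not least since w_b < w_m; w_j is not least since w_r < w_j.
Only w_r has nothing below it, so w_r is the minimum.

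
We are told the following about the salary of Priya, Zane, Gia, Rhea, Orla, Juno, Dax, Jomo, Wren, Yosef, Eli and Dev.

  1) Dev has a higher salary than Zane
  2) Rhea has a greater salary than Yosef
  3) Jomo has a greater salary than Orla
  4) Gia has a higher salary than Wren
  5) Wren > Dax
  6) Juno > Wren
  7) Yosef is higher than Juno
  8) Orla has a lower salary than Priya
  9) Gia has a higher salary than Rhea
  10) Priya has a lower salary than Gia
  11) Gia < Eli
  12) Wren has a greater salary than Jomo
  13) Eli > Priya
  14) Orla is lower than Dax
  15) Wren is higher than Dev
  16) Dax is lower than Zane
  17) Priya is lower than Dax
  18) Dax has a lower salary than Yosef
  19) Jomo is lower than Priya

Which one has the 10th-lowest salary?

The consecutive relations fix a unique order: Orla < Jomo < Priya < Dax < Zane < Dev < Wren < Juno < Yosef < Rhea < Gia < Eli.
The 10th smallest is Rhea.

Rhea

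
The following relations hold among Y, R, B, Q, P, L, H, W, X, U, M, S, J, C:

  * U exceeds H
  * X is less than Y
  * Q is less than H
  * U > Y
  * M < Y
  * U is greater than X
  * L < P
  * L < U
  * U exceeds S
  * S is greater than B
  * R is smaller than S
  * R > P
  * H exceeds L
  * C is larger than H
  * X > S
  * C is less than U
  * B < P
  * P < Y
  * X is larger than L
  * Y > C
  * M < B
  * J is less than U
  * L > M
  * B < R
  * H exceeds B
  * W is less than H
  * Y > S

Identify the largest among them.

Chaining downward from U: directly below it, L, S, J, X, H, C, Y; then M, B, W, P, Q, R.
That covers every other element, and nothing is given above U, so U is the largest.

U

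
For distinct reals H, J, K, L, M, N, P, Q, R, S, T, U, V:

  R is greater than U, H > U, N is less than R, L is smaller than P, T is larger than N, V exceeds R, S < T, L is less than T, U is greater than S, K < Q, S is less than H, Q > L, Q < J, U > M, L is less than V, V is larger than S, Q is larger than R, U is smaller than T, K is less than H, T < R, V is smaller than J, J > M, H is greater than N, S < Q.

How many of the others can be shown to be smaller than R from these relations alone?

6

Directly below R: N, U, T.
One step further: M, S, L (6 so far).
Nothing else is reachable below R; 6 in all.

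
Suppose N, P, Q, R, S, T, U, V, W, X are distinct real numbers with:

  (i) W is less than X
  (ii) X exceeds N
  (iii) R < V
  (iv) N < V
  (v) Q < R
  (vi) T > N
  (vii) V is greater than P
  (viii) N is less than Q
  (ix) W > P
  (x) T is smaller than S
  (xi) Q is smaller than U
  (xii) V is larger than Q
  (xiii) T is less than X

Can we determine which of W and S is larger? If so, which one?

undetermined

Following every chain through W: above W we get X; below W we get P.
S is not reached, and no chain runs the other way from S to W.
So the given relations leave the order of W and S undetermined.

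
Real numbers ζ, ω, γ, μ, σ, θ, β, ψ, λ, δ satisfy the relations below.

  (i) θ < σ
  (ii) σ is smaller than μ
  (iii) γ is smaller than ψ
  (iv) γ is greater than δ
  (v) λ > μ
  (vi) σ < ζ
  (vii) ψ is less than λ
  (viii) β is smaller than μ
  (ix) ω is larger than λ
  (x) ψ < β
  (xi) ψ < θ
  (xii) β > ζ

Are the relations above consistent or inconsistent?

consistent

Every relation is compatible with δ < γ < ψ < θ < σ < ζ < β < μ < λ < ω; the set is consistent.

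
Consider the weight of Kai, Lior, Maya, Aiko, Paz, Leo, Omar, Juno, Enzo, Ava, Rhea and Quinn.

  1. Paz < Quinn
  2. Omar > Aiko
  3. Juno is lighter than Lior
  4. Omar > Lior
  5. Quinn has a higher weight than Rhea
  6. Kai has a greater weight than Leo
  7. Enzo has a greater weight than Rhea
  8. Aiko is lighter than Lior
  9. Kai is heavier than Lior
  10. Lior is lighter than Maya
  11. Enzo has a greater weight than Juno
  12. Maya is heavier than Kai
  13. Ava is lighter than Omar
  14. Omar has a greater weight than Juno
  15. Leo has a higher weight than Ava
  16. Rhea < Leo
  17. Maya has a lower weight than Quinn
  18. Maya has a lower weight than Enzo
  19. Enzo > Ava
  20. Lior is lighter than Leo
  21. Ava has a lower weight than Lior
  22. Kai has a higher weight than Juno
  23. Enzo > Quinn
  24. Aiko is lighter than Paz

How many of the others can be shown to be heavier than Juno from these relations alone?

The elements the relations force above Juno are Lior, Leo, Omar, Kai, Maya, Quinn, Enzo — no chain reaches any other.
That is 7.

7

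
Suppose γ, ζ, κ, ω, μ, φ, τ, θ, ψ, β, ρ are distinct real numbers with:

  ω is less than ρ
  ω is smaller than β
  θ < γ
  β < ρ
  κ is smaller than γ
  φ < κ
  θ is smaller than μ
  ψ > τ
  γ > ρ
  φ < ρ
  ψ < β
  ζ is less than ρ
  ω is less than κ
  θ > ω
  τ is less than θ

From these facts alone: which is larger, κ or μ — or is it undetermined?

Following every chain through κ: above κ we get γ; below κ we get ω, φ.
μ is not reached, and no chain runs the other way from μ to κ.
So the given relations leave the order of κ and μ undetermined.

undetermined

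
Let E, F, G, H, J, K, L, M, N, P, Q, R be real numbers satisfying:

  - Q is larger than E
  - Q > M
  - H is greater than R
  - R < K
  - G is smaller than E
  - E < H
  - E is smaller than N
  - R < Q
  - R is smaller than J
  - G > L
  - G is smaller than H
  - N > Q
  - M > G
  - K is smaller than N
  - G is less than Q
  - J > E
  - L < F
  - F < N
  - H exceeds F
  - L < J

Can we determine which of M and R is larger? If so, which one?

Following every chain through R: above R we get Q, H, J, K, N.
M is not reached, and no chain runs the other way from M to R.
So the given relations leave the order of R and M undetermined.

undetermined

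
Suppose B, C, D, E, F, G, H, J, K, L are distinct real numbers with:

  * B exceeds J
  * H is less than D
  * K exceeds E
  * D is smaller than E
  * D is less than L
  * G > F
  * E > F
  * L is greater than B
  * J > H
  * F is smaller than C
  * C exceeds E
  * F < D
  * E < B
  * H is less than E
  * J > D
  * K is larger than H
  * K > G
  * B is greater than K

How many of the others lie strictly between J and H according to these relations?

The relations place H below J. An element lies strictly between them when it is forced above H and also forced below J.
Above H: {D, E, K, C, B, L}. Below J: {F, D}.
Intersection: {D} — 1.

1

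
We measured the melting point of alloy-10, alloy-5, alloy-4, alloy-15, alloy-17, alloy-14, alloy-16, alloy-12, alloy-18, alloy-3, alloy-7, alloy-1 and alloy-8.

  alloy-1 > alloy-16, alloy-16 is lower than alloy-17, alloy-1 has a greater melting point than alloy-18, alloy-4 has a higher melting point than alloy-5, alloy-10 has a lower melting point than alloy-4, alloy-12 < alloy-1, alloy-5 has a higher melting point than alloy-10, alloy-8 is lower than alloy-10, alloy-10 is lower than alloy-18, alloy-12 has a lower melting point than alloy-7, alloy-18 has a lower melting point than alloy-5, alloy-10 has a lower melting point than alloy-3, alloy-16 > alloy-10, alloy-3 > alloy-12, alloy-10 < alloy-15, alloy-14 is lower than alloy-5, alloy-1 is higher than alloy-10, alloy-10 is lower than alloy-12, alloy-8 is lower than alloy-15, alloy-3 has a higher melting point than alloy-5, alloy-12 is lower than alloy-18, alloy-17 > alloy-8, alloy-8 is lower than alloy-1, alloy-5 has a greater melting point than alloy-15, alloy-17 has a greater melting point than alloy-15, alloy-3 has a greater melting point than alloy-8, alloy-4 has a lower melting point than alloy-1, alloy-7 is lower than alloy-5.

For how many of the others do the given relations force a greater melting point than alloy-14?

Directly above alloy-14: alloy-5.
One step further: alloy-4, alloy-3 (3 so far).
One step further: alloy-1 (4 so far).
Nothing else is reachable above alloy-14; 4 in all.

4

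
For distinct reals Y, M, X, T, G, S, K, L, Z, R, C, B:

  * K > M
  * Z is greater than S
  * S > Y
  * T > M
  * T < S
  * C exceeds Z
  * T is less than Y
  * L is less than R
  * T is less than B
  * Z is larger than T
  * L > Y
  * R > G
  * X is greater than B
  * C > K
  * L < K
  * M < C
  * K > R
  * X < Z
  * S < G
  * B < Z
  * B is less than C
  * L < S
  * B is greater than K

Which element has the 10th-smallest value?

X

Piecing the relations together gives one ordering: M < T < Y < L < S < G < R < K < B < X < Z < C.
Counting 10 from the smallest end gives X.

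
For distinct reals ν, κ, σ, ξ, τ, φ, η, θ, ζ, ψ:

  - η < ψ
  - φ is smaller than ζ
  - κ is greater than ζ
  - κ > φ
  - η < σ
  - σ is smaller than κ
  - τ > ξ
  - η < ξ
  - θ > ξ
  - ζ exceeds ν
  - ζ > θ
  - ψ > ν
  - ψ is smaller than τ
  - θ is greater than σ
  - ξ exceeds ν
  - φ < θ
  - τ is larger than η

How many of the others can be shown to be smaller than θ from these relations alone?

5

From θ the given relations immediately reach σ, φ, ξ.
From those, η, ν — 5 in total.
Nothing else is reachable below θ; 5 in all.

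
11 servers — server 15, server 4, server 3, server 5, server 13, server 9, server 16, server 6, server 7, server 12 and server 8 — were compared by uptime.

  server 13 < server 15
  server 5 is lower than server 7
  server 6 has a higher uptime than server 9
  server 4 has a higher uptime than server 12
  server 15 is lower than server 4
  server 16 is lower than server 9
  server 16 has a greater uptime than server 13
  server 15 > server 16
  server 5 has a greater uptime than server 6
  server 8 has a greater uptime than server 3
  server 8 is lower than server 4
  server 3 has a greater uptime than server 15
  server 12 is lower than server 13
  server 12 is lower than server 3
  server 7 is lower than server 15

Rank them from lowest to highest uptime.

server 12 < server 13 < server 16 < server 9 < server 6 < server 5 < server 7 < server 15 < server 3 < server 8 < server 4

Each adjacent pair is fixed by a given relation: server 12 < server 13; server 13 < server 16; server 16 < server 9; server 9 < server 6; server 6 < server 5; server 5 < server 7; server 7 < server 15; server 15 < server 3; server 3 < server 8; server 8 < server 4. Chaining them end to end gives the full order.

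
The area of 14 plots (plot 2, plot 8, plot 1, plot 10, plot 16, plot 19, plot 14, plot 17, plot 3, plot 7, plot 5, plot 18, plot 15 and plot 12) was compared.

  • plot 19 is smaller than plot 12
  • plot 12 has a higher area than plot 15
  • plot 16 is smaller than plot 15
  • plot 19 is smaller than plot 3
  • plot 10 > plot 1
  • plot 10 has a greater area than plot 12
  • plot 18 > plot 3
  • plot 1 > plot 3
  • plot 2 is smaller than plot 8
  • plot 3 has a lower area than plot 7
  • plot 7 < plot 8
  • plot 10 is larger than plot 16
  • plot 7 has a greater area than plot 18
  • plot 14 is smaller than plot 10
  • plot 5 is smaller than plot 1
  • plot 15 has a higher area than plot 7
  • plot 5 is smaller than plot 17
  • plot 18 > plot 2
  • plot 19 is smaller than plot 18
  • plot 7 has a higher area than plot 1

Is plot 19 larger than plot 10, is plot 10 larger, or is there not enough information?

plot 10

plot 19 < plot 3 < plot 18 < plot 7 < plot 15 < plot 12 < plot 10, by transitivity through plot 3, plot 18, plot 7, plot 15, plot 12.
So plot 10 is larger.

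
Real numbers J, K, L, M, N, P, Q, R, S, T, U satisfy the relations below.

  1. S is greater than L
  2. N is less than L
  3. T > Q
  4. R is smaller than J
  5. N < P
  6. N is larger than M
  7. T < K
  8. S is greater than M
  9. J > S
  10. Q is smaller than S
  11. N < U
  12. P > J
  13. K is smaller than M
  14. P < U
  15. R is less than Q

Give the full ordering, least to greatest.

R < Q < T < K < M < N < L < S < J < P < U

The consecutive links are each given: R < Q; Q < T; T < K; K < M; M < N; N < L; L < S; S < J; J < P; P < U.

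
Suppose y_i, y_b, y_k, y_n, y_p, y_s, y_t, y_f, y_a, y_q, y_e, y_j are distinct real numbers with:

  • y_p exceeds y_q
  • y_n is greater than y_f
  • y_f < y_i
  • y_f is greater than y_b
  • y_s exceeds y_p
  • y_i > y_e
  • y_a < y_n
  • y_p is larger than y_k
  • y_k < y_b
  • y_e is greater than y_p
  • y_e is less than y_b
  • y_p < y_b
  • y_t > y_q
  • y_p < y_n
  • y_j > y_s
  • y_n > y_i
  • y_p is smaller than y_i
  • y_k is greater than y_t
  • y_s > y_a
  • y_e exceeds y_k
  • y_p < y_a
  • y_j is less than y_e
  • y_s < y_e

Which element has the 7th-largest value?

y_s

Piecing the relations together gives one ordering: y_q < y_t < y_k < y_p < y_a < y_s < y_j < y_e < y_b < y_f < y_i < y_n.
Counting 7 from the largest end gives y_s.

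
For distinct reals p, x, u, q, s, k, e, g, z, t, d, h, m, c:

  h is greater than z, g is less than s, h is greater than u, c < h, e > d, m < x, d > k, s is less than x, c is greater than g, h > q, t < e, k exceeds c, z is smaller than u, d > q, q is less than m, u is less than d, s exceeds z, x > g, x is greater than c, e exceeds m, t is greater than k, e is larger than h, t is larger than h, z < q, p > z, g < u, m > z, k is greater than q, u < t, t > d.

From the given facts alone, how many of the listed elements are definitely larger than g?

The elements the relations force above g are u, c, k, d, h, s, t, e, x — no chain reaches any other.
That is 9.

9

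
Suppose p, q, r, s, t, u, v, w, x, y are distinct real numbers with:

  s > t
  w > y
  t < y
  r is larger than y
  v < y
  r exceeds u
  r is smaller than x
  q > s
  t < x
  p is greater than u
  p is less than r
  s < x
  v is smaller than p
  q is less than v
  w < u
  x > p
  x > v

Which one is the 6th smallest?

w

Chaining the given pairs: t < s < q < v < y < w < u < p < r < x.
The 6th smallest is w.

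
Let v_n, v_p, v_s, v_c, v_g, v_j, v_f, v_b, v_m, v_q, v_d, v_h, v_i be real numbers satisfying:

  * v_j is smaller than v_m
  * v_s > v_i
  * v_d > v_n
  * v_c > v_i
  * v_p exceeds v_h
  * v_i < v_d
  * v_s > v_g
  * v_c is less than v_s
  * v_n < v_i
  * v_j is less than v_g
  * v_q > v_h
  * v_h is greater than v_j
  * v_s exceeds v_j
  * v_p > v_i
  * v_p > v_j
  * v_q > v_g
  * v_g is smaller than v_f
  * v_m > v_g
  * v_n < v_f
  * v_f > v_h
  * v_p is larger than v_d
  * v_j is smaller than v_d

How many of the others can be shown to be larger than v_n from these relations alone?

6

Directly above v_n: v_i, v_f, v_d.
One step further: v_c, v_p, v_s (6 so far).
No other element is forced above v_n by the given relations, so the count is 6.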